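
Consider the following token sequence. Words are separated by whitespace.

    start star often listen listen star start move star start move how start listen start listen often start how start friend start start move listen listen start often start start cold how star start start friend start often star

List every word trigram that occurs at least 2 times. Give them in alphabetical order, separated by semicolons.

star start move; start friend start

Trigram counts meeting the condition (at least 2 times):
  star start move: 2
  start friend start: 2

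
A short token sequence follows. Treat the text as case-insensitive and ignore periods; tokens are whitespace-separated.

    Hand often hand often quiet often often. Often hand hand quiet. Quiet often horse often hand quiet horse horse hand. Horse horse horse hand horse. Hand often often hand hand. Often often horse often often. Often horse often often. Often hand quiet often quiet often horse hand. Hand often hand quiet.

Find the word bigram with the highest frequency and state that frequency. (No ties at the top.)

"often often", 8 times

Bigram frequencies (highest first):
  often often: 8
  often hand: 6
  hand often: 5
  quiet often: 4
  hand quiet: 4
  often horse: 4
  … (8 more, each ≤ 4)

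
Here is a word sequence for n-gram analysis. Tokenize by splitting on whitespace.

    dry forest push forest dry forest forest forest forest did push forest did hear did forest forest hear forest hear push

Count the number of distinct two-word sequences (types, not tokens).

21 tokens → 20 bigram windows in total.
Repeated bigrams (each contributes count−1 duplicates):
  forest forest: 4
  dry forest: 2
  forest did: 2
  forest hear: 2
  push forest: 2
7 duplicate windows → 20 − 7 = 13 distinct.

13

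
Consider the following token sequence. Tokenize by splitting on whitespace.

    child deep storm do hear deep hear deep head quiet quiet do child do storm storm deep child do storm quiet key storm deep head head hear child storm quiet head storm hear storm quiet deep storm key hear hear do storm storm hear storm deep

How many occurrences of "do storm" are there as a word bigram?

3

Scanning the 45 overlapping bigram windows for "do storm":
  position 14–15: do storm
  position 19–20: do storm
  position 41–42: do storm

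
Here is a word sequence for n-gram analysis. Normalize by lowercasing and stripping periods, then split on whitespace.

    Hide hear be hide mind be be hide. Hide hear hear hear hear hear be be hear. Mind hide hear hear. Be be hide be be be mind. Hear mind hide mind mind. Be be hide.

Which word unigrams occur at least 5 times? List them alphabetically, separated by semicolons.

be; hear; hide; mind

Unigram counts meeting the condition (at least 5 times):
  be: 12
  hear: 10
  hide: 8
  mind: 6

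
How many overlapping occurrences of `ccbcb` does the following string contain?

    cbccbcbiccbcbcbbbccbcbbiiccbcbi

Sliding a length-5 window over the 31 characters (27 positions):
  position 3–7: ccbcb
  position 9–13: ccbcb
  position 18–22: ccbcb
  position 26–30: ccbcb

4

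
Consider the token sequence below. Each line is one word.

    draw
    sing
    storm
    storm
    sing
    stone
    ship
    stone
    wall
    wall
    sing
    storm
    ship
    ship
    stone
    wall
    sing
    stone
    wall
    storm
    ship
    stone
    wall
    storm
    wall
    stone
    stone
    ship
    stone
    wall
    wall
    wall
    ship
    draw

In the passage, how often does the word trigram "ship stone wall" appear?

Scanning the 32 overlapping trigram windows for "ship stone wall":
  position 7–9: ship stone wall
  position 14–16: ship stone wall
  position 21–23: ship stone wall
  position 28–30: ship stone wall

4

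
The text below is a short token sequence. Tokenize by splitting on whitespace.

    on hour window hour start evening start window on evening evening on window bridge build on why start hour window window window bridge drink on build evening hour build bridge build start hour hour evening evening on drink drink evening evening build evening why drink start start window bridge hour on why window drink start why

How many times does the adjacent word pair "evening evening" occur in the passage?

3

Scanning the 55 overlapping bigram windows for "evening evening":
  position 10–11: evening evening
  position 35–36: evening evening
  position 40–41: evening evening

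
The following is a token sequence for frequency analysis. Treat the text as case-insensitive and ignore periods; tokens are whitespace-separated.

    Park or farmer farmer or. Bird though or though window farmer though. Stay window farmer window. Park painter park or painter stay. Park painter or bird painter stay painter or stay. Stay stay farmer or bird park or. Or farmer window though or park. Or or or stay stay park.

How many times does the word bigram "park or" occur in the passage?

Scanning the 49 overlapping bigram windows for "park or":
  position 1–2: park or
  position 19–20: park or
  position 37–38: park or
  position 44–45: park or

4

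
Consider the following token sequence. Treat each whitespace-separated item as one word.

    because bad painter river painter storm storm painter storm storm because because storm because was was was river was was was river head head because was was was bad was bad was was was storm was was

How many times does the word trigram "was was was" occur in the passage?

Scanning the 35 overlapping trigram windows for "was was was":
  position 15–17: was was was
  position 19–21: was was was
  position 26–28: was was was
  position 32–34: was was was

4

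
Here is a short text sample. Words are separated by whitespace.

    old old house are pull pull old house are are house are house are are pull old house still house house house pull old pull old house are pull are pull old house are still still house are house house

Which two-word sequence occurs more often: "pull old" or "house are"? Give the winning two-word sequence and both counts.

"house are" (7 vs 5)

"pull old": 5 occurrences
"house are": 7 occurrences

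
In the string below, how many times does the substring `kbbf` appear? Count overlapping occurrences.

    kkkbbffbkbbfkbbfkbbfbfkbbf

5

Sliding a length-4 window over the 26 characters (23 positions):
  position 3–6: kbbf
  position 9–12: kbbf
  position 13–16: kbbf
  position 17–20: kbbf
  position 23–26: kbbf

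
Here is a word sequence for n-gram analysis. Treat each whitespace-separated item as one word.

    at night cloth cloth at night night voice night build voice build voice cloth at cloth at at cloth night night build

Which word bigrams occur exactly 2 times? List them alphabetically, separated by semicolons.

at cloth; at night; build voice; night build; night night

Bigram counts meeting the condition (exactly 2 times):
  at cloth: 2
  at night: 2
  build voice: 2
  night build: 2
  night night: 2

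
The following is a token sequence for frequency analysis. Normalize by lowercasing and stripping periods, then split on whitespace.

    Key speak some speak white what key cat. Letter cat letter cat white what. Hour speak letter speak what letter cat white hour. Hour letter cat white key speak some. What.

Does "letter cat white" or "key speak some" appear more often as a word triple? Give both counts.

"letter cat white" (3 vs 2)

"letter cat white": 3 occurrences
"key speak some": 2 occurrences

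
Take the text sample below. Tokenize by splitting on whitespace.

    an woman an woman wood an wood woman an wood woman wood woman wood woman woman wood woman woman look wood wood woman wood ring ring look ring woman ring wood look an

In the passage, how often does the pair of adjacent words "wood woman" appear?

Scanning the 32 overlapping bigram windows for "wood woman":
  position 7–8: wood woman
  position 10–11: wood woman
  position 12–13: wood woman
  position 14–15: wood woman
  position 17–18: wood woman
  position 22–23: wood woman

6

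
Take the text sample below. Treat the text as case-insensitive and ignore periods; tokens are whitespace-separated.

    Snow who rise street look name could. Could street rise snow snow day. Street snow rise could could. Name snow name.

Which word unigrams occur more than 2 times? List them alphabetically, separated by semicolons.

could; name; rise; snow; street

Unigram counts meeting the condition (more than 2 times):
  could: 4
  name: 3
  rise: 3
  snow: 5
  street: 3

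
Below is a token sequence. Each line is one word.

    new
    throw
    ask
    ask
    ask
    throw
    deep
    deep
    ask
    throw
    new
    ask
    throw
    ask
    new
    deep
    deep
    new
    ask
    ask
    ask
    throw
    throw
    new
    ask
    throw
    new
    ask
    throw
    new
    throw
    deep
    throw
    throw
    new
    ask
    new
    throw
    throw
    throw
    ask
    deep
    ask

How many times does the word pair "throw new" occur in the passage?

Scanning the 42 overlapping bigram windows for "throw new":
  position 10–11: throw new
  position 23–24: throw new
  position 26–27: throw new
  position 29–30: throw new
  position 34–35: throw new

5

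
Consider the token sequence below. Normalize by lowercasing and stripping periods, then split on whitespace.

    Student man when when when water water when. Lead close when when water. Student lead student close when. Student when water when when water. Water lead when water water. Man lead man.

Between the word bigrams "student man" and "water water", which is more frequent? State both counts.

"water water" (3 vs 1)

"student man": 1 occurrence
"water water": 3 occurrences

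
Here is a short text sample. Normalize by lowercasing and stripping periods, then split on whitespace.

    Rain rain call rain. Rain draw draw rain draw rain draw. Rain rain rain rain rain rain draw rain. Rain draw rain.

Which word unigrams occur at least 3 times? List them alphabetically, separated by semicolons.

draw; rain

Unigram counts meeting the condition (at least 3 times):
  draw: 6
  rain: 15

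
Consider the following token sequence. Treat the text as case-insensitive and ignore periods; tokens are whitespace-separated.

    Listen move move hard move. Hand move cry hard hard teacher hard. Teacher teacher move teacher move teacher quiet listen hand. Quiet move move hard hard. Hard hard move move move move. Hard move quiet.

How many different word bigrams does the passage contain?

20

35 tokens → 34 bigram windows in total.
Repeated bigrams (each contributes count−1 duplicates):
  move move: 5
  hard hard: 4
  hard move: 3
  move hard: 3
  hard teacher: 2
  move teacher: 2
  teacher move: 2
14 duplicate windows → 34 − 14 = 20 distinct.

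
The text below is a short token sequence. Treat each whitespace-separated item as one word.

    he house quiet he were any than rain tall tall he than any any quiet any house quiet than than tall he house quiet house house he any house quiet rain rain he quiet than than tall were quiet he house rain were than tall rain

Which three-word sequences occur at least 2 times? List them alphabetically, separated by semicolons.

Trigram counts meeting the condition (at least 2 times):
  any house quiet: 2
  he house quiet: 2
  quiet than than: 2
  than than tall: 2

any house quiet; he house quiet; quiet than than; than than tall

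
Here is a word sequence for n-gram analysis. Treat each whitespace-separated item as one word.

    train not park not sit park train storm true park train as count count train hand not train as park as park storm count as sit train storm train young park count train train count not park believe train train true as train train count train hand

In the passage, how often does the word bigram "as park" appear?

2

Scanning the 46 overlapping bigram windows for "as park":
  position 19–20: as park
  position 21–22: as park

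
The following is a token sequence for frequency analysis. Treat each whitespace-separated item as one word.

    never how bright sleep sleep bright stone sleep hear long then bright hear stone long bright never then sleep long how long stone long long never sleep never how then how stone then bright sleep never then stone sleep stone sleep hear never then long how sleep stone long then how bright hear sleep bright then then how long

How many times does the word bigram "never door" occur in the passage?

Scanning the 58 overlapping bigram windows for "never door":
  (none found)

0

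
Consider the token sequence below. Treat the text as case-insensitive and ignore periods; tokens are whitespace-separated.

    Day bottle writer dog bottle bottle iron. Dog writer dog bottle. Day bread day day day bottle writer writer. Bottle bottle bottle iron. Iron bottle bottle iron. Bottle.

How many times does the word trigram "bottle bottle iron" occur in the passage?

3

Scanning the 26 overlapping trigram windows for "bottle bottle iron":
  position 5–7: bottle bottle iron
  position 21–23: bottle bottle iron
  position 25–27: bottle bottle iron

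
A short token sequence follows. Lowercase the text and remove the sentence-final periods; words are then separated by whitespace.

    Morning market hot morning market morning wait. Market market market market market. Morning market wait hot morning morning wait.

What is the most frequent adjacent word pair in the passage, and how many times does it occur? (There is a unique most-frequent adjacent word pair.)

Bigram frequencies (highest first):
  market market: 4
  morning market: 3
  hot morning: 2
  market morning: 2
  morning wait: 2
  market hot: 1
  … (4 more, each ≤ 1)

"market market", 4 times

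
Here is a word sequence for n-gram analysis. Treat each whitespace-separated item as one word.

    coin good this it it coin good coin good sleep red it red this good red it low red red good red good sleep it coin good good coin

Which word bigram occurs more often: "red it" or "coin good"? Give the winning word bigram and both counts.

"coin good" (4 vs 2)

"red it": 2 occurrences
"coin good": 4 occurrences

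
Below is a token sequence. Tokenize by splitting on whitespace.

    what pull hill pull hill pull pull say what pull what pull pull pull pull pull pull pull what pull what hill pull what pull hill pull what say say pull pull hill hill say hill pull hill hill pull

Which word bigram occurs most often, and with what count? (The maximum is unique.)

Bigram frequencies (highest first):
  pull pull: 8
  hill pull: 6
  what pull: 5
  pull hill: 5
  pull what: 5
  hill hill: 2
  … (8 more, each ≤ 1)

"pull pull", 8 times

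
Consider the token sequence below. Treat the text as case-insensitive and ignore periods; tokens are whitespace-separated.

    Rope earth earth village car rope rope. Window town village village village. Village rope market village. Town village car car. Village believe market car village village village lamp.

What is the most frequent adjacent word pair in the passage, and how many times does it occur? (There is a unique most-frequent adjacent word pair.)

Bigram frequencies (highest first):
  village village: 5
  village car: 2
  town village: 2
  car village: 2
  rope earth: 1
  earth earth: 1
  … (14 more, each ≤ 1)

"village village", 5 times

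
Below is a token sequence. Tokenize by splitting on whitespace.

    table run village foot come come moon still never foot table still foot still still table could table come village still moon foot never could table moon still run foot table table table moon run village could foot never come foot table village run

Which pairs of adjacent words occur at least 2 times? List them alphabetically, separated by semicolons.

Bigram counts meeting the condition (at least 2 times):
  could table: 2
  foot never: 2
  foot table: 3
  moon still: 2
  run village: 2
  table moon: 2
  table table: 2

could table; foot never; foot table; moon still; run village; table moon; table table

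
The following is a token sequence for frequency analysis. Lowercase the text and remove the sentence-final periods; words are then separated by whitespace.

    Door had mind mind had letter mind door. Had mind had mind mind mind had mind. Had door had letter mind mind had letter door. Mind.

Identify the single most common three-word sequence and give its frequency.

"mind mind had", 3 times

Trigram frequencies (highest first):
  mind mind had: 3
  door had mind: 2
  had mind mind: 2
  mind had letter: 2
  had letter mind: 2
  had mind had: 2
  … (10 more, each ≤ 2)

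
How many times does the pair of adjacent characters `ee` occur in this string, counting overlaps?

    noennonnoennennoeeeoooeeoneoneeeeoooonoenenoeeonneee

9

Sliding a length-2 window over the 52 characters (51 positions):
  position 17–18: ee
  position 18–19: ee
  position 23–24: ee
  position 30–31: ee
  position 31–32: ee
  position 32–33: ee
  position 45–46: ee
  position 50–51: ee
  position 51–52: ee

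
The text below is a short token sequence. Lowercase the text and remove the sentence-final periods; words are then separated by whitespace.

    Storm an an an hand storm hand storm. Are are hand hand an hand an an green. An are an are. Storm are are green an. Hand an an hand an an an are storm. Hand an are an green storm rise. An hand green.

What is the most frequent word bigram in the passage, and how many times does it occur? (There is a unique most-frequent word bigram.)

Bigram frequencies (highest first):
  an an: 6
  an hand: 5
  hand an: 5
  an are: 4
  hand storm: 2
  storm hand: 2
  … (14 more, each ≤ 2)

"an an", 6 times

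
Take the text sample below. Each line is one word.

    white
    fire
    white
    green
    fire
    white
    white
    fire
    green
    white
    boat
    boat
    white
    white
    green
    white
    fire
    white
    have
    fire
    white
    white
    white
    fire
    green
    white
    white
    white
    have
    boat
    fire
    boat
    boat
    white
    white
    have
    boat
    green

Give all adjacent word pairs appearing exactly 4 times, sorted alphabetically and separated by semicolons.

fire white; white fire

Bigram counts meeting the condition (exactly 4 times):
  fire white: 4
  white fire: 4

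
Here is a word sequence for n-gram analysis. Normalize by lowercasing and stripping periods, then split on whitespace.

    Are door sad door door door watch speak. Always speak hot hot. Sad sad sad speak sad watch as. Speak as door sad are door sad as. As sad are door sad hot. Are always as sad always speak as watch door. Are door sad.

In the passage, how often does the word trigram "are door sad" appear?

Scanning the 43 overlapping trigram windows for "are door sad":
  position 1–3: are door sad
  position 24–26: are door sad
  position 30–32: are door sad
  position 43–45: are door sad

4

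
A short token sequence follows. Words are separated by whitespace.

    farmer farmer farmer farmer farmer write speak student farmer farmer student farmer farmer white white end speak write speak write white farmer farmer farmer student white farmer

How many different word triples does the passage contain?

27 tokens → 25 trigram windows in total.
Repeated trigrams (each contributes count−1 duplicates):
  farmer farmer farmer: 4
  farmer farmer student: 2
  student farmer farmer: 2
5 duplicate windows → 25 − 5 = 20 distinct.

20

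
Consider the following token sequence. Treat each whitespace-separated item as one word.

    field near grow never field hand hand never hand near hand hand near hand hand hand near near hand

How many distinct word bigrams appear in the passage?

11

19 tokens → 18 bigram windows in total.
Repeated bigrams (each contributes count−1 duplicates):
  hand hand: 4
  hand near: 3
  near hand: 3
7 duplicate windows → 18 − 7 = 11 distinct.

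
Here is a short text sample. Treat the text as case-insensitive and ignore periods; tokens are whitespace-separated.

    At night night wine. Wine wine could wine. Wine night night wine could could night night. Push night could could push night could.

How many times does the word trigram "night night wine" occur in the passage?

2

Scanning the 21 overlapping trigram windows for "night night wine":
  position 2–4: night night wine
  position 10–12: night night wine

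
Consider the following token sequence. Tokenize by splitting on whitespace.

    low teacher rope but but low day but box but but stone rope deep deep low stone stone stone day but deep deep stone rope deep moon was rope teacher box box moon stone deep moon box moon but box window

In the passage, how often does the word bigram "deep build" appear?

Scanning the 40 overlapping bigram windows for "deep build":
  (none found)

0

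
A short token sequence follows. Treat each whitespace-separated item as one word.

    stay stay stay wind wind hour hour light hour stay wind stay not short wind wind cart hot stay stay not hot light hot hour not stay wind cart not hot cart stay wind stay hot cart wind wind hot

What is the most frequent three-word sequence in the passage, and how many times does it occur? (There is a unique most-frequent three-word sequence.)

Trigram frequencies (highest first):
  stay wind stay: 2
  stay stay stay: 1
  stay stay wind: 1
  stay wind wind: 1
  wind wind hour: 1
  wind hour hour: 1
  … (31 more, each ≤ 1)

"stay wind stay", 2 times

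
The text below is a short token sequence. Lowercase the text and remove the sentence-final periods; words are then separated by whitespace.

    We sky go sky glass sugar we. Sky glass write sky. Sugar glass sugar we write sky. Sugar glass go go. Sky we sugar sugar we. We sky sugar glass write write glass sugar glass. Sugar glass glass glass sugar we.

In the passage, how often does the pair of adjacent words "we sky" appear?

3

Scanning the 40 overlapping bigram windows for "we sky":
  position 1–2: we sky
  position 7–8: we sky
  position 27–28: we sky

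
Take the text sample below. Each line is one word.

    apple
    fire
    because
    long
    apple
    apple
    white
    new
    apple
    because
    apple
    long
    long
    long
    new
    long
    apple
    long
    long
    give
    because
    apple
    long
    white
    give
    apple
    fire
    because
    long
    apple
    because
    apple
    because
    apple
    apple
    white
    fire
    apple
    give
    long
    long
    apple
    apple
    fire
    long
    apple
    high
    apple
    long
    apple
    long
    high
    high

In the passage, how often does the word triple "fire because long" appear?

Scanning the 51 overlapping trigram windows for "fire because long":
  position 2–4: fire because long
  position 27–29: fire because long

2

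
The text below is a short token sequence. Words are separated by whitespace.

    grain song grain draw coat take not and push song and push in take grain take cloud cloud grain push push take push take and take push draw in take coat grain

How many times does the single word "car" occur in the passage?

0

Scanning the 32 tokens for "car":
  (none found)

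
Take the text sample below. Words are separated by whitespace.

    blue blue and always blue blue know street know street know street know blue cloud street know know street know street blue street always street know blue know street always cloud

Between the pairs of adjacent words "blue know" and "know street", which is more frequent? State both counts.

"blue know": 2 occurrences
"know street": 6 occurrences

"know street" (6 vs 2)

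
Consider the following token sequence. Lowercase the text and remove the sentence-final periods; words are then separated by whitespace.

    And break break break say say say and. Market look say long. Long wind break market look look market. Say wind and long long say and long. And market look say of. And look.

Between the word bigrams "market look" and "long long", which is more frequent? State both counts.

"market look": 3 occurrences
"long long": 2 occurrences

"market look" (3 vs 2)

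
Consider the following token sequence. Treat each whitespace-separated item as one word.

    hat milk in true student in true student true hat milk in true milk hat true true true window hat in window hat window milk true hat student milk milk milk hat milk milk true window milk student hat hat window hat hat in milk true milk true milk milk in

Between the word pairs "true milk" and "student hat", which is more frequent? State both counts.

"true milk" (3 vs 1)

"true milk": 3 occurrences
"student hat": 1 occurrence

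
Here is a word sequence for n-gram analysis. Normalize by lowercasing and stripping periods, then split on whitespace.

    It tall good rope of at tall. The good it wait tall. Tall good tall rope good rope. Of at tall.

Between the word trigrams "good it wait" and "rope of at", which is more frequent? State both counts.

"good it wait": 1 occurrence
"rope of at": 2 occurrences

"rope of at" (2 vs 1)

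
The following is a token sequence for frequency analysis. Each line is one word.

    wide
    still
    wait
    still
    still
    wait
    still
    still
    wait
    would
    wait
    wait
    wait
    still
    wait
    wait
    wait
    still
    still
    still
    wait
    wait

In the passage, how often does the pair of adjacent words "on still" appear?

Scanning the 21 overlapping bigram windows for "on still":
  (none found)

0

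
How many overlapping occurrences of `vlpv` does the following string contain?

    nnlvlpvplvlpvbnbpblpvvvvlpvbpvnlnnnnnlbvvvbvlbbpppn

Sliding a length-4 window over the 51 characters (48 positions):
  position 4–7: vlpv
  position 10–13: vlpv
  position 24–27: vlpv

3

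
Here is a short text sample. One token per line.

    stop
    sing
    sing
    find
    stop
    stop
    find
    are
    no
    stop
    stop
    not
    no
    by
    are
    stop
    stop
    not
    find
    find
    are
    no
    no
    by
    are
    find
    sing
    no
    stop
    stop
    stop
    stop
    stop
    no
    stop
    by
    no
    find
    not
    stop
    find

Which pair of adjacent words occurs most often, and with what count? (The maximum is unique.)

Bigram frequencies (highest first):
  stop stop: 7
  no stop: 3
  stop find: 2
  find are: 2
  are no: 2
  stop not: 2
  … (20 more, each ≤ 2)

"stop stop", 7 times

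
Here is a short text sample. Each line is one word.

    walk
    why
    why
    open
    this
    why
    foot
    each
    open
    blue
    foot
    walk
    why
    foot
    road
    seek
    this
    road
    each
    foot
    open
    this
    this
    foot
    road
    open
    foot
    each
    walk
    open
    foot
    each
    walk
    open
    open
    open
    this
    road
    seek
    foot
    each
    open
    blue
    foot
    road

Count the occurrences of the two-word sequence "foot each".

Scanning the 44 overlapping bigram windows for "foot each":
  position 7–8: foot each
  position 27–28: foot each
  position 31–32: foot each
  position 40–41: foot each

4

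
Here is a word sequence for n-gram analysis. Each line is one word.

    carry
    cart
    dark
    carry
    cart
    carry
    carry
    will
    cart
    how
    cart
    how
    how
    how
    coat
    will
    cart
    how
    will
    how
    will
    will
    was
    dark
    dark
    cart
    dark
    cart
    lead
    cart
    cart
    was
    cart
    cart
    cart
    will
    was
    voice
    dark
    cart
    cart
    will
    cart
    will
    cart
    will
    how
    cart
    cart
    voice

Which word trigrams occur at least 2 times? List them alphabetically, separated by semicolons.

Trigram counts meeting the condition (at least 2 times):
  cart cart will: 2
  cart will cart: 2
  will cart how: 2
  will cart will: 2

cart cart will; cart will cart; will cart how; will cart will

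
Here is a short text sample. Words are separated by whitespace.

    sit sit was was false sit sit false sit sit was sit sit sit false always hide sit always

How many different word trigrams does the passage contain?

19 tokens → 17 trigram windows in total.
Repeated trigrams (each contributes count−1 duplicates):
  false sit sit: 2
  sit sit false: 2
  sit sit was: 2
3 duplicate windows → 17 − 3 = 14 distinct.

14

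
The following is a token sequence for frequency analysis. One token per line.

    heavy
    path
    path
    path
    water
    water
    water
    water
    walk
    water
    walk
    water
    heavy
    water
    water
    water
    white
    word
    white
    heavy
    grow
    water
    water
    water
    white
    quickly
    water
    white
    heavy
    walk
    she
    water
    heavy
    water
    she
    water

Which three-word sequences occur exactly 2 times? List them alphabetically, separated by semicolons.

water heavy water; water walk water; water water white

Trigram counts meeting the condition (exactly 2 times):
  water heavy water: 2
  water walk water: 2
  water water white: 2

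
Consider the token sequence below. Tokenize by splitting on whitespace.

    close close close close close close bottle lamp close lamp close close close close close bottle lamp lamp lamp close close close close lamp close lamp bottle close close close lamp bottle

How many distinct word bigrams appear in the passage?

8

32 tokens → 31 bigram windows in total.
Repeated bigrams (each contributes count−1 duplicates):
  close close: 14
  close lamp: 4
  lamp close: 4
  bottle lamp: 2
  close bottle: 2
  lamp bottle: 2
  lamp lamp: 2
23 duplicate windows → 31 − 23 = 8 distinct.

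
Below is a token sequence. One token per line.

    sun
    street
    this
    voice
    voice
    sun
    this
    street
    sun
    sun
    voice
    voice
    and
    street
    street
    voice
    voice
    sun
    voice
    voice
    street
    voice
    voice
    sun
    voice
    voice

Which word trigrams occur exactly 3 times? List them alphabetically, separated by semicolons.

sun voice voice; voice voice sun

Trigram counts meeting the condition (exactly 3 times):
  sun voice voice: 3
  voice voice sun: 3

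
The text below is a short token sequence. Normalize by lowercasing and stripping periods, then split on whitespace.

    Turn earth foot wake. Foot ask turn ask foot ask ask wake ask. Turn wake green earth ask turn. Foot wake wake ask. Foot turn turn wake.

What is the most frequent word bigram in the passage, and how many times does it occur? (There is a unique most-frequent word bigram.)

Bigram frequencies (highest first):
  ask turn: 3
  foot wake: 2
  foot ask: 2
  ask foot: 2
  wake ask: 2
  turn wake: 2
  … (13 more, each ≤ 1)

"ask turn", 3 times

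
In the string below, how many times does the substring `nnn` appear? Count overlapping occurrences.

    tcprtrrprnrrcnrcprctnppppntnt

0

Sliding a length-3 window over the 29 characters (27 positions):
  (no match at any position)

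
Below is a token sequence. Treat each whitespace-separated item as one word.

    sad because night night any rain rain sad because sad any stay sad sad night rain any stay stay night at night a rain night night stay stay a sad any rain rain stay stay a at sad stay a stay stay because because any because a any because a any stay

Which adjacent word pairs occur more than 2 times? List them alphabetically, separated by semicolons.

any stay; stay a; stay stay

Bigram counts meeting the condition (more than 2 times):
  any stay: 3
  stay a: 3
  stay stay: 4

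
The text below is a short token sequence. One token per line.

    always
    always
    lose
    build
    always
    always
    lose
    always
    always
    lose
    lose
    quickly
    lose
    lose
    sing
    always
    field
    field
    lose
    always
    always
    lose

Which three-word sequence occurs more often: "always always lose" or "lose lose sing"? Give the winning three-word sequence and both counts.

"always always lose" (4 vs 1)

"always always lose": 4 occurrences
"lose lose sing": 1 occurrence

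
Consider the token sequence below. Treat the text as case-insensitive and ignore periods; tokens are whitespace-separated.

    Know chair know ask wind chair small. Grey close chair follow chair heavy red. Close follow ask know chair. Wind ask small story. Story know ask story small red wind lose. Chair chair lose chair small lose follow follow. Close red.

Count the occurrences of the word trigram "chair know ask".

1

Scanning the 39 overlapping trigram windows for "chair know ask":
  position 2–4: chair know ask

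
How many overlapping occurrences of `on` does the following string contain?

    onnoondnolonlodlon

Sliding a length-2 window over the 18 characters (17 positions):
  position 1–2: on
  position 5–6: on
  position 11–12: on
  position 17–18: on

4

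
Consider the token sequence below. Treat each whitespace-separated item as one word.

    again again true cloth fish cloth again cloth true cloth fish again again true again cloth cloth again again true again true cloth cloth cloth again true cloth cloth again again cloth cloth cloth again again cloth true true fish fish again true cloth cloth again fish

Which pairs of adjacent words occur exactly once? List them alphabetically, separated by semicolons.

Bigram counts meeting the condition (exactly once):
  again fish: 1
  fish cloth: 1
  fish fish: 1
  true fish: 1
  true true: 1

again fish; fish cloth; fish fish; true fish; true true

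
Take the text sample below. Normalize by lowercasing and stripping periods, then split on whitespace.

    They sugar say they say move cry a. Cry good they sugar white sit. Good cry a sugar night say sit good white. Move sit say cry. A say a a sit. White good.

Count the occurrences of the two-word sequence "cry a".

3

Scanning the 33 overlapping bigram windows for "cry a":
  position 7–8: cry a
  position 16–17: cry a
  position 27–28: cry a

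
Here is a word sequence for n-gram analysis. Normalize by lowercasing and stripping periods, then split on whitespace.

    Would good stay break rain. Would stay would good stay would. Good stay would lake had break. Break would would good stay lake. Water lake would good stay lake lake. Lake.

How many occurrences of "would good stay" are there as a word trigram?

Scanning the 29 overlapping trigram windows for "would good stay":
  position 1–3: would good stay
  position 8–10: would good stay
  position 11–13: would good stay
  position 20–22: would good stay
  position 26–28: would good stay

5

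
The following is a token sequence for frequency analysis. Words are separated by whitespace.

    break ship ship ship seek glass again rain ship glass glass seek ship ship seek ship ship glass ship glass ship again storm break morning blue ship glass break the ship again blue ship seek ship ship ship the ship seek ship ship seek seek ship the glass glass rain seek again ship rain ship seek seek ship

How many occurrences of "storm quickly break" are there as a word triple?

Scanning the 56 overlapping trigram windows for "storm quickly break":
  (none found)

0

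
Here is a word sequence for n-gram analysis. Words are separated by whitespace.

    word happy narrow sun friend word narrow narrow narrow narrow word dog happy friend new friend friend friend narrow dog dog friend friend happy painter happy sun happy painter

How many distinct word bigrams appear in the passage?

29 tokens → 28 bigram windows in total.
Repeated bigrams (each contributes count−1 duplicates):
  friend friend: 3
  narrow narrow: 3
  happy painter: 2
5 duplicate windows → 28 − 5 = 23 distinct.

23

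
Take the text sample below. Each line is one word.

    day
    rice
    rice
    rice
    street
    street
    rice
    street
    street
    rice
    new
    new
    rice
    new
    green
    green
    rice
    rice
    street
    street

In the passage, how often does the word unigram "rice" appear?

Scanning the 20 tokens for "rice":
  position 2: rice
  position 3: rice
  position 4: rice
  position 7: rice
  position 10: rice
  position 13: rice
  position 17: rice
  position 18: rice

8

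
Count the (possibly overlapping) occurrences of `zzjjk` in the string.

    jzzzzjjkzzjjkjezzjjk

3

Sliding a length-5 window over the 20 characters (16 positions):
  position 4–8: zzjjk
  position 9–13: zzjjk
  position 16–20: zzjjk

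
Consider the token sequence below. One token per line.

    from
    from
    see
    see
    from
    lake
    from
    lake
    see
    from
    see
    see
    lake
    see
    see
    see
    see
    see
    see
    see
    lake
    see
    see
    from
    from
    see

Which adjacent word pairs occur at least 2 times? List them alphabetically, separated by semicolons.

Bigram counts meeting the condition (at least 2 times):
  from from: 2
  from lake: 2
  from see: 3
  lake see: 3
  see from: 3
  see lake: 2
  see see: 9

from from; from lake; from see; lake see; see from; see lake; see see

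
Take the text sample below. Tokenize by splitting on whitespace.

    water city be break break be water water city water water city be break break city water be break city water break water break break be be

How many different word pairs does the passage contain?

27 tokens → 26 bigram windows in total.
Repeated bigrams (each contributes count−1 duplicates):
  be break: 3
  break break: 3
  city water: 3
  water city: 3
  break be: 2
  break city: 2
  city be: 2
  water break: 2
  … (1 more repeated)
13 duplicate windows → 26 − 13 = 13 distinct.

13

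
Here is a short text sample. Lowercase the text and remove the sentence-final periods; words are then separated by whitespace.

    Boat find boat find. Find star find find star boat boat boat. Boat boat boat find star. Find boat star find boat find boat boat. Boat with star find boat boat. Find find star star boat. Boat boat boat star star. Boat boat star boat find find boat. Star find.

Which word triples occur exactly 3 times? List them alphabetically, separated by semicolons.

Trigram counts meeting the condition (exactly 3 times):
  boat find find: 3
  find find star: 3
  star boat boat: 3
  star find boat: 3

boat find find; find find star; star boat boat; star find boat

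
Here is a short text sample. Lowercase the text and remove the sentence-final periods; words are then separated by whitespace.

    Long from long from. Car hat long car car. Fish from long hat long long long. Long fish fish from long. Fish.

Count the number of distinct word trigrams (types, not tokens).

22 tokens → 20 trigram windows in total.
Repeated trigrams (each contributes count−1 duplicates):
  fish from long: 2
  long long long: 2
2 duplicate windows → 20 − 2 = 18 distinct.

18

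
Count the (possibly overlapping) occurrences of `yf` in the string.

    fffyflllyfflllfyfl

Sliding a length-2 window over the 18 characters (17 positions):
  position 4–5: yf
  position 9–10: yf
  position 16–17: yf

3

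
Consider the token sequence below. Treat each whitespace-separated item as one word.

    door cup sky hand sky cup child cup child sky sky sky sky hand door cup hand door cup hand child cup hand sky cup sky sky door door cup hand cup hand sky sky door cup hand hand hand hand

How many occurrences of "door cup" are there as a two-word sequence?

5

Scanning the 40 overlapping bigram windows for "door cup":
  position 1–2: door cup
  position 15–16: door cup
  position 18–19: door cup
  position 29–30: door cup
  position 36–37: door cup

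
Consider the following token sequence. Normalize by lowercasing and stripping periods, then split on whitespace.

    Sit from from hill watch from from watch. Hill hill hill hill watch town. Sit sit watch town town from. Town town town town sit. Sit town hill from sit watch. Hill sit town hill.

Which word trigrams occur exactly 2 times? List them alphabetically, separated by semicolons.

Trigram counts meeting the condition (exactly 2 times):
  hill hill hill: 2
  sit town hill: 2
  town sit sit: 2
  town town town: 2

hill hill hill; sit town hill; town sit sit; town town town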